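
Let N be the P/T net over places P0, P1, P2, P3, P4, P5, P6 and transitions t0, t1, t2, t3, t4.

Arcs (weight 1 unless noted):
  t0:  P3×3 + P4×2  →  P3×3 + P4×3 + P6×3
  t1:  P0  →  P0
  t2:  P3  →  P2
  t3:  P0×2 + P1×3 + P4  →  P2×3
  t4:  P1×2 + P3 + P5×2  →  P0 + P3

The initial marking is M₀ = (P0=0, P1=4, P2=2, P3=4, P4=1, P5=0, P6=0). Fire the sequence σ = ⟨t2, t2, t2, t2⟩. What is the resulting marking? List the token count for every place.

(P0=0, P1=4, P2=6, P3=0, P4=1, P5=0, P6=0)

step 1: fire t2:  (P0=0, P1=4, P2=2, P3=4, P4=1, P5=0, P6=0) → (P0=0, P1=4, P2=3, P3=3, P4=1, P5=0, P6=0)
step 2: fire t2:  (P0=0, P1=4, P2=3, P3=3, P4=1, P5=0, P6=0) → (P0=0, P1=4, P2=4, P3=2, P4=1, P5=0, P6=0)
step 3: fire t2:  (P0=0, P1=4, P2=4, P3=2, P4=1, P5=0, P6=0) → (P0=0, P1=4, P2=5, P3=1, P4=1, P5=0, P6=0)
step 4: fire t2:  (P0=0, P1=4, P2=5, P3=1, P4=1, P5=0, P6=0) → (P0=0, P1=4, P2=6, P3=0, P4=1, P5=0, P6=0)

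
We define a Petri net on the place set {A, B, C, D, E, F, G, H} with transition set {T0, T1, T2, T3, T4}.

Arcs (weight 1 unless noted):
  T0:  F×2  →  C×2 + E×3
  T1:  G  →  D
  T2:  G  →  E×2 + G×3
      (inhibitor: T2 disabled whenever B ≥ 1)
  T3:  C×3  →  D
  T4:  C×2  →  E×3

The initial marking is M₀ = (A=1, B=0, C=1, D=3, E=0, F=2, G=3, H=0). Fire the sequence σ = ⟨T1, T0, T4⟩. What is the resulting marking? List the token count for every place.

step 1: fire T1:  (A=1, B=0, C=1, D=3, E=0, F=2, G=3, H=0) → (A=1, B=0, C=1, D=4, E=0, F=2, G=2, H=0)
step 2: fire T0:  (A=1, B=0, C=1, D=4, E=0, F=2, G=2, H=0) → (A=1, B=0, C=3, D=4, E=3, F=0, G=2, H=0)
step 3: fire T4:  (A=1, B=0, C=3, D=4, E=3, F=0, G=2, H=0) → (A=1, B=0, C=1, D=4, E=6, F=0, G=2, H=0)

(A=1, B=0, C=1, D=4, E=6, F=0, G=2, H=0)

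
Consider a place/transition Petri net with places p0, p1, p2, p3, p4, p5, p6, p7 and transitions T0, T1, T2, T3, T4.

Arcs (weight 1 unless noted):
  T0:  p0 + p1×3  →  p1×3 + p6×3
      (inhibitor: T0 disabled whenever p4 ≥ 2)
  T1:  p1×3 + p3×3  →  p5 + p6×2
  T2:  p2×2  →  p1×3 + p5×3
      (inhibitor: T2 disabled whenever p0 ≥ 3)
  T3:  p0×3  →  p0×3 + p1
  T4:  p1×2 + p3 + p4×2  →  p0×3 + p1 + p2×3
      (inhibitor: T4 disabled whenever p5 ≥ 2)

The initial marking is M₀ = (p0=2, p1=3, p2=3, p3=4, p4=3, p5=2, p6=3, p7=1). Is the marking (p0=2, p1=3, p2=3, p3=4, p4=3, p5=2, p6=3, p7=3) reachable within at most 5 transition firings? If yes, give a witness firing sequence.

depth 0: 1 marking
depth 1: 3 markings reached so far
depth 2: 4 markings reached so far
depth 3: 4 markings reached so far
(frontier empty at depth 3; search complete)
target is not among the 4 markings reachable within 5 steps

NO — not reachable within 5 firings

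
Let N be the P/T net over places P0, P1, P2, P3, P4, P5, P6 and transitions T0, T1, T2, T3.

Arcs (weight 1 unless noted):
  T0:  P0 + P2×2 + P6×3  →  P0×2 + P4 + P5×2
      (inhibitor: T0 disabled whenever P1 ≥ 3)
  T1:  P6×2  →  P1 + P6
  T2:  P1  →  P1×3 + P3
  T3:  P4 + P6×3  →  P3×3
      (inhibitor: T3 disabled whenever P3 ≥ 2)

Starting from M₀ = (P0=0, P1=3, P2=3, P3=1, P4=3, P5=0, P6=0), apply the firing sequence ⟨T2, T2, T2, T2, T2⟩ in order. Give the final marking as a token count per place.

(P0=0, P1=13, P2=3, P3=6, P4=3, P5=0, P6=0)

step 1: fire T2:  (P0=0, P1=3, P2=3, P3=1, P4=3, P5=0, P6=0) → (P0=0, P1=5, P2=3, P3=2, P4=3, P5=0, P6=0)
step 2: fire T2:  (P0=0, P1=5, P2=3, P3=2, P4=3, P5=0, P6=0) → (P0=0, P1=7, P2=3, P3=3, P4=3, P5=0, P6=0)
step 3: fire T2:  (P0=0, P1=7, P2=3, P3=3, P4=3, P5=0, P6=0) → (P0=0, P1=9, P2=3, P3=4, P4=3, P5=0, P6=0)
step 4: fire T2:  (P0=0, P1=9, P2=3, P3=4, P4=3, P5=0, P6=0) → (P0=0, P1=11, P2=3, P3=5, P4=3, P5=0, P6=0)
step 5: fire T2:  (P0=0, P1=11, P2=3, P3=5, P4=3, P5=0, P6=0) → (P0=0, P1=13, P2=3, P3=6, P4=3, P5=0, P6=0)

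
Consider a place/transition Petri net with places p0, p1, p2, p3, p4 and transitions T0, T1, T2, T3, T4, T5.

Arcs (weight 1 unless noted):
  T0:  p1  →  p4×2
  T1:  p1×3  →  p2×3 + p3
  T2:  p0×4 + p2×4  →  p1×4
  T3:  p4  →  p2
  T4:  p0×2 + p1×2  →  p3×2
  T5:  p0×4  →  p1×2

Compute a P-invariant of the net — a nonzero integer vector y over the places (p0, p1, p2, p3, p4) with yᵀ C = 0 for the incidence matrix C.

Incidence matrix C (rows=places, cols=transitions):
       T0   T1   T2   T3   T4   T5
   p0   0    0   -4    0   -2   -4
   p1  -1   -3    4    0   -2    2
   p2   0    3   -4    1    0    0
   p3   0    1    0    0    2    0
   p4   2    0    0   -1    0    0

Candidate y = [1, 2, 1, 3, 1]; check y·C column-wise:
  col T0: 1·0 + 2·-1 + 1·0 + 3·0 + 1·2 = 0
  col T1: 1·0 + 2·-3 + 1·3 + 3·1 + 1·0 = 0
  col T2: 1·-4 + 2·4 + 1·-4 + 3·0 + 1·0 = 0
  col T3: 1·0 + 2·0 + 1·1 + 3·0 + 1·-1 = 0
  col T4: 1·-2 + 2·-2 + 1·0 + 3·2 + 1·0 = 0
  col T5: 1·-4 + 2·2 + 1·0 + 3·0 + 1·0 = 0

y = (p0:1, p1:2, p2:1, p3:3, p4:1)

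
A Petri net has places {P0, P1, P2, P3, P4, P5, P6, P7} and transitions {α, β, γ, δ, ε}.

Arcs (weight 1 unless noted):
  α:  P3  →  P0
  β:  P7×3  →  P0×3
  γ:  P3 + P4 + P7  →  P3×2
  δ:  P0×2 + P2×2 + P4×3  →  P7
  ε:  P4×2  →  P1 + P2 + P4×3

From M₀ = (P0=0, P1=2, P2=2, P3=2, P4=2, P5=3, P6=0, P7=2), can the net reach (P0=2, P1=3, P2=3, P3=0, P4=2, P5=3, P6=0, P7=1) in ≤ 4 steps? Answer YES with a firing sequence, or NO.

NO — not reachable within 4 firings

depth 0: 1 marking
depth 1: 4 markings reached so far
depth 2: 10 markings reached so far
depth 3: 18 markings reached so far
depth 4: 29 markings reached so far
target is not among the 29 markings reachable within 4 steps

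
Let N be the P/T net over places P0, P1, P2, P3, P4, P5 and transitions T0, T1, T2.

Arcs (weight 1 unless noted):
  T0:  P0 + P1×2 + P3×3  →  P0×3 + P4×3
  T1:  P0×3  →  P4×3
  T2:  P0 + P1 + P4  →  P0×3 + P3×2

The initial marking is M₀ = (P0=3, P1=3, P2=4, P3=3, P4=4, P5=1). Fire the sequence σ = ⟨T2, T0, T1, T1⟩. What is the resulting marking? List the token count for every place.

step 1: fire T2:  (P0=3, P1=3, P2=4, P3=3, P4=4, P5=1) → (P0=5, P1=2, P2=4, P3=5, P4=3, P5=1)
step 2: fire T0:  (P0=5, P1=2, P2=4, P3=5, P4=3, P5=1) → (P0=7, P1=0, P2=4, P3=2, P4=6, P5=1)
step 3: fire T1:  (P0=7, P1=0, P2=4, P3=2, P4=6, P5=1) → (P0=4, P1=0, P2=4, P3=2, P4=9, P5=1)
step 4: fire T1:  (P0=4, P1=0, P2=4, P3=2, P4=9, P5=1) → (P0=1, P1=0, P2=4, P3=2, P4=12, P5=1)

(P0=1, P1=0, P2=4, P3=2, P4=12, P5=1)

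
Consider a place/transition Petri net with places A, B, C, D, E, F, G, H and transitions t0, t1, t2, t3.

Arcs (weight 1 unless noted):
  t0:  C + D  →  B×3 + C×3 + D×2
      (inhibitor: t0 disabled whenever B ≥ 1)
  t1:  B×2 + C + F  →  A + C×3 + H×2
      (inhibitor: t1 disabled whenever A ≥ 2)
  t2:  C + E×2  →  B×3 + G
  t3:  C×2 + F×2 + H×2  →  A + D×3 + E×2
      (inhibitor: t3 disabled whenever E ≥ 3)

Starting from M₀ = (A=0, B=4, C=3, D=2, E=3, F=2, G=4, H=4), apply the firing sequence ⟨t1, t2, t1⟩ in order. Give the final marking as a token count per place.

step 1: fire t1:  (A=0, B=4, C=3, D=2, E=3, F=2, G=4, H=4) → (A=1, B=2, C=5, D=2, E=3, F=1, G=4, H=6)
step 2: fire t2:  (A=1, B=2, C=5, D=2, E=3, F=1, G=4, H=6) → (A=1, B=5, C=4, D=2, E=1, F=1, G=5, H=6)
step 3: fire t1:  (A=1, B=5, C=4, D=2, E=1, F=1, G=5, H=6) → (A=2, B=3, C=6, D=2, E=1, F=0, G=5, H=8)

(A=2, B=3, C=6, D=2, E=1, F=0, G=5, H=8)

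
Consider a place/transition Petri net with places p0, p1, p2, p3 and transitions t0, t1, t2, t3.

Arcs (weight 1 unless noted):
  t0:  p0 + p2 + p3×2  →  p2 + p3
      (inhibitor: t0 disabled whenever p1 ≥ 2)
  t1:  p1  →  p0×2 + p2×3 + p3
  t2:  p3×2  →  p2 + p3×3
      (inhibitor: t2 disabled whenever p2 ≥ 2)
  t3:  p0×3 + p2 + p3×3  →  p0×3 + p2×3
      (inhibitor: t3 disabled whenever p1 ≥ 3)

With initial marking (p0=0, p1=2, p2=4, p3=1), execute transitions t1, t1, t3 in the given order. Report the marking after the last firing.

(p0=4, p1=0, p2=12, p3=0)

step 1: fire t1:  (p0=0, p1=2, p2=4, p3=1) → (p0=2, p1=1, p2=7, p3=2)
step 2: fire t1:  (p0=2, p1=1, p2=7, p3=2) → (p0=4, p1=0, p2=10, p3=3)
step 3: fire t3:  (p0=4, p1=0, p2=10, p3=3) → (p0=4, p1=0, p2=12, p3=0)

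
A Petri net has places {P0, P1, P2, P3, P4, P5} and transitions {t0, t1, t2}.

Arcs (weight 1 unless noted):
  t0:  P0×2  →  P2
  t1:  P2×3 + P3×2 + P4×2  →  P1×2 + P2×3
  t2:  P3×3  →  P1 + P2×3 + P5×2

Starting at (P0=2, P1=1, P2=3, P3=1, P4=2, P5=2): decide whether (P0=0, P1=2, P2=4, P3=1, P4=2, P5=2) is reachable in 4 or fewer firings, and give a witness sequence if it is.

NO — not reachable within 4 firings

depth 0: 1 marking
depth 1: 2 markings reached so far
depth 2: 2 markings reached so far
(frontier empty at depth 2; search complete)
target is not among the 2 markings reachable within 4 steps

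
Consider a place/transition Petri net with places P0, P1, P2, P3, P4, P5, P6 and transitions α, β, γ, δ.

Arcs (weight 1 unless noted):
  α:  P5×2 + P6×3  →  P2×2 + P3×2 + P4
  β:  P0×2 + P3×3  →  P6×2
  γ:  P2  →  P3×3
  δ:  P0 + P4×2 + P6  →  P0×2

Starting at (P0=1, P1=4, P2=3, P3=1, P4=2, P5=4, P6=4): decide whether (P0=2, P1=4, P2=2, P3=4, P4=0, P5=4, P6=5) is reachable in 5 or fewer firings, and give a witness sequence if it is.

depth 0: 1 marking
depth 1: 4 markings reached so far
depth 2: 8 markings reached so far
depth 3: 14 markings reached so far
depth 4: 19 markings reached so far
depth 5: 23 markings reached so far
target is not among the 23 markings reachable within 5 steps

NO — not reachable within 5 firings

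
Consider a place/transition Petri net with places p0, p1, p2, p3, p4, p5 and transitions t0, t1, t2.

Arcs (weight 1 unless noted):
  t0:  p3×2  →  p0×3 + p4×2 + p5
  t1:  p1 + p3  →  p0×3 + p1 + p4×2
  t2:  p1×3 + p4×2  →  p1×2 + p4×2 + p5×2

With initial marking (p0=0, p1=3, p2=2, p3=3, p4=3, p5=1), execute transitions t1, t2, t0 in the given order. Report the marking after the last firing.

(p0=6, p1=2, p2=2, p3=0, p4=7, p5=4)

step 1: fire t1:  (p0=0, p1=3, p2=2, p3=3, p4=3, p5=1) → (p0=3, p1=3, p2=2, p3=2, p4=5, p5=1)
step 2: fire t2:  (p0=3, p1=3, p2=2, p3=2, p4=5, p5=1) → (p0=3, p1=2, p2=2, p3=2, p4=5, p5=3)
step 3: fire t0:  (p0=3, p1=2, p2=2, p3=2, p4=5, p5=3) → (p0=6, p1=2, p2=2, p3=0, p4=7, p5=4)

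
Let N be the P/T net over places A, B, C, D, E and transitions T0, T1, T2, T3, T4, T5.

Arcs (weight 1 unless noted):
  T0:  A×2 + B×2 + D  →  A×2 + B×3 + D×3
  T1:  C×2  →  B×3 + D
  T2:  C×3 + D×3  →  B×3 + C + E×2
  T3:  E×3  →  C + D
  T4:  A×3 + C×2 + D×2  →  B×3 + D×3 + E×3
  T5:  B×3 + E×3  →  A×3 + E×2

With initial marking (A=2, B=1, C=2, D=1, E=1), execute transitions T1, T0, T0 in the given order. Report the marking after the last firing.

(A=2, B=6, C=0, D=6, E=1)

step 1: fire T1:  (A=2, B=1, C=2, D=1, E=1) → (A=2, B=4, C=0, D=2, E=1)
step 2: fire T0:  (A=2, B=4, C=0, D=2, E=1) → (A=2, B=5, C=0, D=4, E=1)
step 3: fire T0:  (A=2, B=5, C=0, D=4, E=1) → (A=2, B=6, C=0, D=6, E=1)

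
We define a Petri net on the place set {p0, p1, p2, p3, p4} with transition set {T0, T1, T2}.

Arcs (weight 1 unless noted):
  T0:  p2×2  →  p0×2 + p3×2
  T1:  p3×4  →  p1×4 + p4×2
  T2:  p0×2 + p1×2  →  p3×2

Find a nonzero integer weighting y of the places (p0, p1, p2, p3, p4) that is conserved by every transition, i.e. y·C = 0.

y = (p0:0, p1:1, p2:1, p3:1, p4:0)

Incidence matrix C (rows=places, cols=transitions):
       T0   T1   T2
   p0   2    0   -2
   p1   0    4   -2
   p2  -2    0    0
   p3   2   -4    2
   p4   0    2    0

Candidate y = [0, 1, 1, 1, 0]; check y·C column-wise:
  col T0: 0·2 + 1·0 + 1·-2 + 1·2 = 0
  col T1: 1·4 + 1·0 + 1·-4 + 0·2 = 0
  col T2: 0·-2 + 1·-2 + 1·0 + 1·2 = 0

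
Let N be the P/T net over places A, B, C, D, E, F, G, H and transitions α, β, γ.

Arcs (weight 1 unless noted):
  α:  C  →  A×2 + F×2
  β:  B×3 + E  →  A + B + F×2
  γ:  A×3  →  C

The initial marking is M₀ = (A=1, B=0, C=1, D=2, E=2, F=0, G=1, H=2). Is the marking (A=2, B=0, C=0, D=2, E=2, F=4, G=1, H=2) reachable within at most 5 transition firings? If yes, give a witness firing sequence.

YES — reachable via ⟨α, γ, α⟩ (3 firings)

step 1: fire α:  (A=1, B=0, C=1, D=2, E=2, F=0, G=1, H=2) → (A=3, B=0, C=0, D=2, E=2, F=2, G=1, H=2)
step 2: fire γ:  (A=3, B=0, C=0, D=2, E=2, F=2, G=1, H=2) → (A=0, B=0, C=1, D=2, E=2, F=2, G=1, H=2)
step 3: fire α:  (A=0, B=0, C=1, D=2, E=2, F=2, G=1, H=2) → (A=2, B=0, C=0, D=2, E=2, F=4, G=1, H=2)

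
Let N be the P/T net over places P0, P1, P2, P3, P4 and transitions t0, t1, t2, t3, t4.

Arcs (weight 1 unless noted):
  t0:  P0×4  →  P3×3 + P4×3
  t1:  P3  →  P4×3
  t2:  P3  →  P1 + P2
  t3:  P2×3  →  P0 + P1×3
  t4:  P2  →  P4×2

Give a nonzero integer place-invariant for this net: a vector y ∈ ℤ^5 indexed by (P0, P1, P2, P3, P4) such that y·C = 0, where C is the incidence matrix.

y = (P0:3, P1:1, P2:2, P3:3, P4:1)

Incidence matrix C (rows=places, cols=transitions):
       t0   t1   t2   t3   t4
   P0  -4    0    0    1    0
   P1   0    0    1    3    0
   P2   0    0    1   -3   -1
   P3   3   -1   -1    0    0
   P4   3    3    0    0    2

Candidate y = [3, 1, 2, 3, 1]; check y·C column-wise:
  col t0: 3·-4 + 1·0 + 2·0 + 3·3 + 1·3 = 0
  col t1: 3·0 + 1·0 + 2·0 + 3·-1 + 1·3 = 0
  col t2: 3·0 + 1·1 + 2·1 + 3·-1 + 1·0 = 0
  col t3: 3·1 + 1·3 + 2·-3 + 3·0 + 1·0 = 0
  col t4: 3·0 + 1·0 + 2·-1 + 3·0 + 1·2 = 0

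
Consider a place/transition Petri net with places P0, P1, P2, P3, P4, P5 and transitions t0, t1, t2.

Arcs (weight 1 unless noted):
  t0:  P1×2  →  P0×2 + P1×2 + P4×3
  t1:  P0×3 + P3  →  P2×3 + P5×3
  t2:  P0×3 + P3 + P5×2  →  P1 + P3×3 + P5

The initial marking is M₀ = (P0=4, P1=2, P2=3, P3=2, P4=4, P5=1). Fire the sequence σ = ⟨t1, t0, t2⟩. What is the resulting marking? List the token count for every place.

(P0=0, P1=3, P2=6, P3=3, P4=7, P5=3)

step 1: fire t1:  (P0=4, P1=2, P2=3, P3=2, P4=4, P5=1) → (P0=1, P1=2, P2=6, P3=1, P4=4, P5=4)
step 2: fire t0:  (P0=1, P1=2, P2=6, P3=1, P4=4, P5=4) → (P0=3, P1=2, P2=6, P3=1, P4=7, P5=4)
step 3: fire t2:  (P0=3, P1=2, P2=6, P3=1, P4=7, P5=4) → (P0=0, P1=3, P2=6, P3=3, P4=7, P5=3)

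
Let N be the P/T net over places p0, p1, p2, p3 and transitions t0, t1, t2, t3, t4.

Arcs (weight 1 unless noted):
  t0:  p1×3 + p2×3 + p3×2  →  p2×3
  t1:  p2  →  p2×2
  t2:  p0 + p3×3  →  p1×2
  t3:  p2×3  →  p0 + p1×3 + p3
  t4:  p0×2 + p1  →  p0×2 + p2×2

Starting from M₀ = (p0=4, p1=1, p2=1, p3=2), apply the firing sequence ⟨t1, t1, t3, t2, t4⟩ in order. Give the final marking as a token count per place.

(p0=4, p1=5, p2=2, p3=0)

step 1: fire t1:  (p0=4, p1=1, p2=1, p3=2) → (p0=4, p1=1, p2=2, p3=2)
step 2: fire t1:  (p0=4, p1=1, p2=2, p3=2) → (p0=4, p1=1, p2=3, p3=2)
step 3: fire t3:  (p0=4, p1=1, p2=3, p3=2) → (p0=5, p1=4, p2=0, p3=3)
step 4: fire t2:  (p0=5, p1=4, p2=0, p3=3) → (p0=4, p1=6, p2=0, p3=0)
step 5: fire t4:  (p0=4, p1=6, p2=0, p3=0) → (p0=4, p1=5, p2=2, p3=0)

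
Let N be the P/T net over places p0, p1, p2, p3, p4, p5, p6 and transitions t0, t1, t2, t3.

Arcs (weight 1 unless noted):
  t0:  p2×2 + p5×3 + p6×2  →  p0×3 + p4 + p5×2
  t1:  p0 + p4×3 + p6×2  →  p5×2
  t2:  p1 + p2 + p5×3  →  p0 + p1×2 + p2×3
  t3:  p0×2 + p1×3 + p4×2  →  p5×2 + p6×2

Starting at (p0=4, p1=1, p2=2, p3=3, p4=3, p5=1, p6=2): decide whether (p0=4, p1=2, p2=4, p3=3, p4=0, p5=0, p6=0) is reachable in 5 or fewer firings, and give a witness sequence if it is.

YES — reachable via ⟨t1, t2⟩ (2 firings)

step 1: fire t1:  (p0=4, p1=1, p2=2, p3=3, p4=3, p5=1, p6=2) → (p0=3, p1=1, p2=2, p3=3, p4=0, p5=3, p6=0)
step 2: fire t2:  (p0=3, p1=1, p2=2, p3=3, p4=0, p5=3, p6=0) → (p0=4, p1=2, p2=4, p3=3, p4=0, p5=0, p6=0)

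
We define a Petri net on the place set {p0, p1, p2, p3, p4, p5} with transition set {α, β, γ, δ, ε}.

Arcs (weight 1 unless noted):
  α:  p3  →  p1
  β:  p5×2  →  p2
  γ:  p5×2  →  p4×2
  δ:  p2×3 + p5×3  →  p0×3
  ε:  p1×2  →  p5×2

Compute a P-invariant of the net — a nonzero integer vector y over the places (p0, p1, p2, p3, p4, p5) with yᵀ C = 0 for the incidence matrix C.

Incidence matrix C (rows=places, cols=transitions):
        α    β    γ    δ    ε
   p0   0    0    0    3    0
   p1   1    0    0    0   -2
   p2   0    1    0   -3    0
   p3  -1    0    0    0    0
   p4   0    0    2    0    0
   p5   0   -2   -2   -3    2

Candidate y = [3, 1, 2, 1, 1, 1]; check y·C column-wise:
  col α: 3·0 + 1·1 + 2·0 + 1·-1 + 1·0 + 1·0 = 0
  col β: 3·0 + 1·0 + 2·1 + 1·0 + 1·0 + 1·-2 = 0
  col γ: 3·0 + 1·0 + 2·0 + 1·0 + 1·2 + 1·-2 = 0
  col δ: 3·3 + 1·0 + 2·-3 + 1·0 + 1·0 + 1·-3 = 0
  col ε: 3·0 + 1·-2 + 2·0 + 1·0 + 1·0 + 1·2 = 0

y = (p0:3, p1:1, p2:2, p3:1, p4:1, p5:1)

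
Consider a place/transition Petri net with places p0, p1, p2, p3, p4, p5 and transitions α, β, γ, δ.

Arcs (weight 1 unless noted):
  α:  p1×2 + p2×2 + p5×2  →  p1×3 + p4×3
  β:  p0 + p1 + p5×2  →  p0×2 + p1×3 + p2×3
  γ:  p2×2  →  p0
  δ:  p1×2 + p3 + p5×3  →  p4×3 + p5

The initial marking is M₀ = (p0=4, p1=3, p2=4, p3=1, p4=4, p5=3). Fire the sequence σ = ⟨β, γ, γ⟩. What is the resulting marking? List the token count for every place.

(p0=7, p1=5, p2=3, p3=1, p4=4, p5=1)

step 1: fire β:  (p0=4, p1=3, p2=4, p3=1, p4=4, p5=3) → (p0=5, p1=5, p2=7, p3=1, p4=4, p5=1)
step 2: fire γ:  (p0=5, p1=5, p2=7, p3=1, p4=4, p5=1) → (p0=6, p1=5, p2=5, p3=1, p4=4, p5=1)
step 3: fire γ:  (p0=6, p1=5, p2=5, p3=1, p4=4, p5=1) → (p0=7, p1=5, p2=3, p3=1, p4=4, p5=1)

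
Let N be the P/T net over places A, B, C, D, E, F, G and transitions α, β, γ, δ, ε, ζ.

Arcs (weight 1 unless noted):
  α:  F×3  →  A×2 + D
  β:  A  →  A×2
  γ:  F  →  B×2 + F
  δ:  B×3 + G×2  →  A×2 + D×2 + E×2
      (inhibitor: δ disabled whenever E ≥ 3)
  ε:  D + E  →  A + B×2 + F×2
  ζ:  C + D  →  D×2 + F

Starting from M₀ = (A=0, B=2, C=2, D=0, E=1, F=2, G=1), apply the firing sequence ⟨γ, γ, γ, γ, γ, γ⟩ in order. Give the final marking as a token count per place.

(A=0, B=14, C=2, D=0, E=1, F=2, G=1)

step 1: fire γ:  (A=0, B=2, C=2, D=0, E=1, F=2, G=1) → (A=0, B=4, C=2, D=0, E=1, F=2, G=1)
step 2: fire γ:  (A=0, B=4, C=2, D=0, E=1, F=2, G=1) → (A=0, B=6, C=2, D=0, E=1, F=2, G=1)
step 3: fire γ:  (A=0, B=6, C=2, D=0, E=1, F=2, G=1) → (A=0, B=8, C=2, D=0, E=1, F=2, G=1)
step 4: fire γ:  (A=0, B=8, C=2, D=0, E=1, F=2, G=1) → (A=0, B=10, C=2, D=0, E=1, F=2, G=1)
step 5: fire γ:  (A=0, B=10, C=2, D=0, E=1, F=2, G=1) → (A=0, B=12, C=2, D=0, E=1, F=2, G=1)
step 6: fire γ:  (A=0, B=12, C=2, D=0, E=1, F=2, G=1) → (A=0, B=14, C=2, D=0, E=1, F=2, G=1)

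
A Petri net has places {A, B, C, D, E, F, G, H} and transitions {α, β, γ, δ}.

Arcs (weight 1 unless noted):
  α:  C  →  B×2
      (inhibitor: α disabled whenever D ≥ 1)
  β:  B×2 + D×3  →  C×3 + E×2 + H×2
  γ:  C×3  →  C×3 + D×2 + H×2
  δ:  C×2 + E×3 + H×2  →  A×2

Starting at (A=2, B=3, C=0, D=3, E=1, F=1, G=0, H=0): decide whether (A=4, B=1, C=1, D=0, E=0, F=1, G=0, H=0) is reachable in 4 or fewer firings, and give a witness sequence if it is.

YES — reachable via ⟨β, δ⟩ (2 firings)

step 1: fire β:  (A=2, B=3, C=0, D=3, E=1, F=1, G=0, H=0) → (A=2, B=1, C=3, D=0, E=3, F=1, G=0, H=2)
step 2: fire δ:  (A=2, B=1, C=3, D=0, E=3, F=1, G=0, H=2) → (A=4, B=1, C=1, D=0, E=0, F=1, G=0, H=0)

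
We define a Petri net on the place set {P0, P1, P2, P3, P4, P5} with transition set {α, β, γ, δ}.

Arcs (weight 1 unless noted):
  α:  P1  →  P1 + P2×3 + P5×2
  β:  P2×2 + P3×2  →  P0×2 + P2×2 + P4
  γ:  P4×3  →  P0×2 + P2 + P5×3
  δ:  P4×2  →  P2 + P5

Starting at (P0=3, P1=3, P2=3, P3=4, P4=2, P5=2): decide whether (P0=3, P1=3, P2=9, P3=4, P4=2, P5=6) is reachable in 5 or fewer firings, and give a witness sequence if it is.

YES — reachable via ⟨α, α⟩ (2 firings)

step 1: fire α:  (P0=3, P1=3, P2=3, P3=4, P4=2, P5=2) → (P0=3, P1=3, P2=6, P3=4, P4=2, P5=4)
step 2: fire α:  (P0=3, P1=3, P2=6, P3=4, P4=2, P5=4) → (P0=3, P1=3, P2=9, P3=4, P4=2, P5=6)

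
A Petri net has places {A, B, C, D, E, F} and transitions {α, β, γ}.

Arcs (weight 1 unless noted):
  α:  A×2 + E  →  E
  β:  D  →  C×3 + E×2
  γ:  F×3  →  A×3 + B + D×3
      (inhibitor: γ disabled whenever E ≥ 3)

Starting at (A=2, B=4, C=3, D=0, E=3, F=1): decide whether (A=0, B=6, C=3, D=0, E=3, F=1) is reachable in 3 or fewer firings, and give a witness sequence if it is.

depth 0: 1 marking
depth 1: 2 markings reached so far
depth 2: 2 markings reached so far
(frontier empty at depth 2; search complete)
target is not among the 2 markings reachable within 3 steps

NO — not reachable within 3 firings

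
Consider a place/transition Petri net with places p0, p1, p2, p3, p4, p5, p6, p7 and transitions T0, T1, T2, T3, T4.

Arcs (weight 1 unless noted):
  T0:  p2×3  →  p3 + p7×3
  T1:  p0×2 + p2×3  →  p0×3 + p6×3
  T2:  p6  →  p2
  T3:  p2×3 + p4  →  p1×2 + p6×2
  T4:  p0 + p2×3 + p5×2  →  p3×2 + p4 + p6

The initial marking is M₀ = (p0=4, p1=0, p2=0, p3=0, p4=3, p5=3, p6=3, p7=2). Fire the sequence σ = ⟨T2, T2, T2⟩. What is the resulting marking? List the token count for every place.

step 1: fire T2:  (p0=4, p1=0, p2=0, p3=0, p4=3, p5=3, p6=3, p7=2) → (p0=4, p1=0, p2=1, p3=0, p4=3, p5=3, p6=2, p7=2)
step 2: fire T2:  (p0=4, p1=0, p2=1, p3=0, p4=3, p5=3, p6=2, p7=2) → (p0=4, p1=0, p2=2, p3=0, p4=3, p5=3, p6=1, p7=2)
step 3: fire T2:  (p0=4, p1=0, p2=2, p3=0, p4=3, p5=3, p6=1, p7=2) → (p0=4, p1=0, p2=3, p3=0, p4=3, p5=3, p6=0, p7=2)

(p0=4, p1=0, p2=3, p3=0, p4=3, p5=3, p6=0, p7=2)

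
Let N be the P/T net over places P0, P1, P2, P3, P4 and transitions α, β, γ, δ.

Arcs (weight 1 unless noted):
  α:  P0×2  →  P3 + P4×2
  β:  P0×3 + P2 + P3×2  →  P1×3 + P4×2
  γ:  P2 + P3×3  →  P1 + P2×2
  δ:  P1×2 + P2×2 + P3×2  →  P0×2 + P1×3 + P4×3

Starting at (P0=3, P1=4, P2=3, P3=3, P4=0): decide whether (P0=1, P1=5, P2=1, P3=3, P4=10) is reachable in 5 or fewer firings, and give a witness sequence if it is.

NO — not reachable within 5 firings

depth 0: 1 marking
depth 1: 5 markings reached so far
depth 2: 7 markings reached so far
depth 3: 9 markings reached so far
depth 4: 10 markings reached so far
depth 5: 10 markings reached so far
(frontier empty at depth 5; search complete)
target is not among the 10 markings reachable within 5 steps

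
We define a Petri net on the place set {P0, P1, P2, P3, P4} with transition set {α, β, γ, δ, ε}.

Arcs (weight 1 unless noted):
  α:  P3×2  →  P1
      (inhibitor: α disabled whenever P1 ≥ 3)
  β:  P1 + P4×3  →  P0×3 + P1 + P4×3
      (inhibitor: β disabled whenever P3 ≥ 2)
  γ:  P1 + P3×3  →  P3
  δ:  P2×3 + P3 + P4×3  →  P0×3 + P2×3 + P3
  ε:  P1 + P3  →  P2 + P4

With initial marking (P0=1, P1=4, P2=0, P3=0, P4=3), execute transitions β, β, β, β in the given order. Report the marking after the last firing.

step 1: fire β:  (P0=1, P1=4, P2=0, P3=0, P4=3) → (P0=4, P1=4, P2=0, P3=0, P4=3)
step 2: fire β:  (P0=4, P1=4, P2=0, P3=0, P4=3) → (P0=7, P1=4, P2=0, P3=0, P4=3)
step 3: fire β:  (P0=7, P1=4, P2=0, P3=0, P4=3) → (P0=10, P1=4, P2=0, P3=0, P4=3)
step 4: fire β:  (P0=10, P1=4, P2=0, P3=0, P4=3) → (P0=13, P1=4, P2=0, P3=0, P4=3)

(P0=13, P1=4, P2=0, P3=0, P4=3)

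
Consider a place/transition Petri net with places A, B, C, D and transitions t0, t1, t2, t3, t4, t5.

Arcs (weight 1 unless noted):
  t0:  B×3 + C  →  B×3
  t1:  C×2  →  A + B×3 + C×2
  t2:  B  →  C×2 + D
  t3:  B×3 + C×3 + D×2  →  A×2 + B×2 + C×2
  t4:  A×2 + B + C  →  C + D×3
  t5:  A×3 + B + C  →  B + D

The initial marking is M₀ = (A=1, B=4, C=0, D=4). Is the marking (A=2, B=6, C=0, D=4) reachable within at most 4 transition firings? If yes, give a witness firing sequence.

NO — not reachable within 4 firings

depth 0: 1 marking
depth 1: 2 markings reached so far
depth 2: 5 markings reached so far
depth 3: 12 markings reached so far
depth 4: 26 markings reached so far
target is not among the 26 markings reachable within 4 steps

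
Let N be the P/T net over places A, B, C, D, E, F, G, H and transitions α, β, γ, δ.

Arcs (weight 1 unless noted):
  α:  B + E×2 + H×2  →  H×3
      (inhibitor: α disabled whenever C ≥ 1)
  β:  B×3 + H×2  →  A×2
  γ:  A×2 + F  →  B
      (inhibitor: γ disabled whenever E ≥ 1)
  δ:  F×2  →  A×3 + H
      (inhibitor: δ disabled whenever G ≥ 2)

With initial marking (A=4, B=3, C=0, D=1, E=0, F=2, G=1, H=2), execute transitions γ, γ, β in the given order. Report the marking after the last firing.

(A=2, B=2, C=0, D=1, E=0, F=0, G=1, H=0)

step 1: fire γ:  (A=4, B=3, C=0, D=1, E=0, F=2, G=1, H=2) → (A=2, B=4, C=0, D=1, E=0, F=1, G=1, H=2)
step 2: fire γ:  (A=2, B=4, C=0, D=1, E=0, F=1, G=1, H=2) → (A=0, B=5, C=0, D=1, E=0, F=0, G=1, H=2)
step 3: fire β:  (A=0, B=5, C=0, D=1, E=0, F=0, G=1, H=2) → (A=2, B=2, C=0, D=1, E=0, F=0, G=1, H=0)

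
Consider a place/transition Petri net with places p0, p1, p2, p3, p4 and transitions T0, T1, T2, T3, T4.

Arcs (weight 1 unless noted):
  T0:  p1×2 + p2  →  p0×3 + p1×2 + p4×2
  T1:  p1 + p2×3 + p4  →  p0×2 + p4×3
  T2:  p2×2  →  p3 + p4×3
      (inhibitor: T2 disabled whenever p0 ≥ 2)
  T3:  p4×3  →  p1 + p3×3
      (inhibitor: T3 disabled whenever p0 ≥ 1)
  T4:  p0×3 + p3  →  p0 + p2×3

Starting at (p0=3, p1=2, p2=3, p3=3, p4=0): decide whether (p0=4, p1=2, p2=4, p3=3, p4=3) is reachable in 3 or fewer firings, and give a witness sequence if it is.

NO — not reachable within 3 firings

depth 0: 1 marking
depth 1: 3 markings reached so far
depth 2: 6 markings reached so far
depth 3: 13 markings reached so far
target is not among the 13 markings reachable within 3 steps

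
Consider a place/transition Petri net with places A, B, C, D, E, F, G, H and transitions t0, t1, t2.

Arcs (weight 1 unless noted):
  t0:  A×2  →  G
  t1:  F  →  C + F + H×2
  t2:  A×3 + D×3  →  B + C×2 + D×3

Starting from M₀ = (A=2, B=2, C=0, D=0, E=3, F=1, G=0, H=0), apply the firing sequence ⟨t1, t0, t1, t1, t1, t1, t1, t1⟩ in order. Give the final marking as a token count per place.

(A=0, B=2, C=7, D=0, E=3, F=1, G=1, H=14)

step 1: fire t1:  (A=2, B=2, C=0, D=0, E=3, F=1, G=0, H=0) → (A=2, B=2, C=1, D=0, E=3, F=1, G=0, H=2)
step 2: fire t0:  (A=2, B=2, C=1, D=0, E=3, F=1, G=0, H=2) → (A=0, B=2, C=1, D=0, E=3, F=1, G=1, H=2)
step 3: fire t1:  (A=0, B=2, C=1, D=0, E=3, F=1, G=1, H=2) → (A=0, B=2, C=2, D=0, E=3, F=1, G=1, H=4)
step 4: fire t1:  (A=0, B=2, C=2, D=0, E=3, F=1, G=1, H=4) → (A=0, B=2, C=3, D=0, E=3, F=1, G=1, H=6)
step 5: fire t1:  (A=0, B=2, C=3, D=0, E=3, F=1, G=1, H=6) → (A=0, B=2, C=4, D=0, E=3, F=1, G=1, H=8)
step 6: fire t1:  (A=0, B=2, C=4, D=0, E=3, F=1, G=1, H=8) → (A=0, B=2, C=5, D=0, E=3, F=1, G=1, H=10)
step 7: fire t1:  (A=0, B=2, C=5, D=0, E=3, F=1, G=1, H=10) → (A=0, B=2, C=6, D=0, E=3, F=1, G=1, H=12)
step 8: fire t1:  (A=0, B=2, C=6, D=0, E=3, F=1, G=1, H=12) → (A=0, B=2, C=7, D=0, E=3, F=1, G=1, H=14)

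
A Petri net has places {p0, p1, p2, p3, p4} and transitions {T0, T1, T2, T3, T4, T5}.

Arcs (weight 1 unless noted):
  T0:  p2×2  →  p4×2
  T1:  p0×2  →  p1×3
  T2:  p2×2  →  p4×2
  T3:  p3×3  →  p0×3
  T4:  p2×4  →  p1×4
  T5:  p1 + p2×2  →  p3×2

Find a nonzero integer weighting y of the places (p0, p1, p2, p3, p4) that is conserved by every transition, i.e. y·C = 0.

Incidence matrix C (rows=places, cols=transitions):
       T0   T1   T2   T3   T4   T5
   p0   0   -2    0    3    0    0
   p1   0    3    0    0    4   -1
   p2  -2    0   -2    0   -4   -2
   p3   0    0    0   -3    0    2
   p4   2    0    2    0    0    0

Candidate y = [3, 2, 2, 3, 2]; check y·C column-wise:
  col T0: 3·0 + 2·0 + 2·-2 + 3·0 + 2·2 = 0
  col T1: 3·-2 + 2·3 + 2·0 + 3·0 + 2·0 = 0
  col T2: 3·0 + 2·0 + 2·-2 + 3·0 + 2·2 = 0
  col T3: 3·3 + 2·0 + 2·0 + 3·-3 + 2·0 = 0
  col T4: 3·0 + 2·4 + 2·-4 + 3·0 + 2·0 = 0
  col T5: 3·0 + 2·-1 + 2·-2 + 3·2 + 2·0 = 0

y = (p0:3, p1:2, p2:2, p3:3, p4:2)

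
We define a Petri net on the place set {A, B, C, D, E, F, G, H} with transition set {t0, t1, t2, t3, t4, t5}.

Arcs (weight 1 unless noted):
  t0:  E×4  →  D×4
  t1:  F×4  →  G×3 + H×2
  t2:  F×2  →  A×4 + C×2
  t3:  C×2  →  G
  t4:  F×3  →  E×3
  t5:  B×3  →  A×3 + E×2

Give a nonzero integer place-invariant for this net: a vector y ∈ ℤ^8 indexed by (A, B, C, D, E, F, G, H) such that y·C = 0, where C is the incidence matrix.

Incidence matrix C (rows=places, cols=transitions):
       t0   t1   t2   t3   t4   t5
    A   0    0    4    0    0    3
    B   0    0    0    0    0   -3
    C   0    0    2   -2    0    0
    D   4    0    0    0    0    0
    E  -4    0    0    0    3    2
    F   0   -4   -2    0   -3    0
    G   0    3    0    1    0    0
    H   0    2    0    0    0    0

Candidate y = [1, 5, 4, 6, 6, 6, 8, 0]; check y·C column-wise:
  col t0: 1·0 + 5·0 + 4·0 + 6·4 + 6·-4 + 6·0 + 8·0 = 0
  col t1: 1·0 + 5·0 + 4·0 + 6·0 + 6·0 + 6·-4 + 8·3 + 0·2 = 0
  col t2: 1·4 + 5·0 + 4·2 + 6·0 + 6·0 + 6·-2 + 8·0 = 0
  col t3: 1·0 + 5·0 + 4·-2 + 6·0 + 6·0 + 6·0 + 8·1 = 0
  col t4: 1·0 + 5·0 + 4·0 + 6·0 + 6·3 + 6·-3 + 8·0 = 0
  col t5: 1·3 + 5·-3 + 4·0 + 6·0 + 6·2 + 6·0 + 8·0 = 0

y = (A:1, B:5, C:4, D:6, E:6, F:6, G:8, H:0)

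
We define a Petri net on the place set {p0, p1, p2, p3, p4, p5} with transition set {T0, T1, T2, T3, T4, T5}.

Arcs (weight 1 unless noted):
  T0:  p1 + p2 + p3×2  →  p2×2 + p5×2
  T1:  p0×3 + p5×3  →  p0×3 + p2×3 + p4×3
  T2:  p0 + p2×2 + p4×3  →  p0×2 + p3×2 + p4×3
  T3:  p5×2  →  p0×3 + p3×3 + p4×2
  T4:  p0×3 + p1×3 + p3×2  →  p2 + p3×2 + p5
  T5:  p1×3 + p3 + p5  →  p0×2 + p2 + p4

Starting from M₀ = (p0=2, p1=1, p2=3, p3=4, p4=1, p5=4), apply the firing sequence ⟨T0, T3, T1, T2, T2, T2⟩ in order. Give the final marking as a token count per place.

step 1: fire T0:  (p0=2, p1=1, p2=3, p3=4, p4=1, p5=4) → (p0=2, p1=0, p2=4, p3=2, p4=1, p5=6)
step 2: fire T3:  (p0=2, p1=0, p2=4, p3=2, p4=1, p5=6) → (p0=5, p1=0, p2=4, p3=5, p4=3, p5=4)
step 3: fire T1:  (p0=5, p1=0, p2=4, p3=5, p4=3, p5=4) → (p0=5, p1=0, p2=7, p3=5, p4=6, p5=1)
step 4: fire T2:  (p0=5, p1=0, p2=7, p3=5, p4=6, p5=1) → (p0=6, p1=0, p2=5, p3=7, p4=6, p5=1)
step 5: fire T2:  (p0=6, p1=0, p2=5, p3=7, p4=6, p5=1) → (p0=7, p1=0, p2=3, p3=9, p4=6, p5=1)
step 6: fire T2:  (p0=7, p1=0, p2=3, p3=9, p4=6, p5=1) → (p0=8, p1=0, p2=1, p3=11, p4=6, p5=1)

(p0=8, p1=0, p2=1, p3=11, p4=6, p5=1)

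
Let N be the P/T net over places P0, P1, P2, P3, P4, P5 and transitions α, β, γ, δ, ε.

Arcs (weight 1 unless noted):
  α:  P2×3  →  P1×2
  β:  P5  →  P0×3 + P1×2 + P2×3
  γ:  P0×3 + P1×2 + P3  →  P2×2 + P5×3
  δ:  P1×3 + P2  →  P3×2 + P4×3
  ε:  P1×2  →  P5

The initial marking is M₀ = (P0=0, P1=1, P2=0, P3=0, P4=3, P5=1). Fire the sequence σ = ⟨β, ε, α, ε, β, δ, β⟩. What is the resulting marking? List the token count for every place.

step 1: fire β:  (P0=0, P1=1, P2=0, P3=0, P4=3, P5=1) → (P0=3, P1=3, P2=3, P3=0, P4=3, P5=0)
step 2: fire ε:  (P0=3, P1=3, P2=3, P3=0, P4=3, P5=0) → (P0=3, P1=1, P2=3, P3=0, P4=3, P5=1)
step 3: fire α:  (P0=3, P1=1, P2=3, P3=0, P4=3, P5=1) → (P0=3, P1=3, P2=0, P3=0, P4=3, P5=1)
step 4: fire ε:  (P0=3, P1=3, P2=0, P3=0, P4=3, P5=1) → (P0=3, P1=1, P2=0, P3=0, P4=3, P5=2)
step 5: fire β:  (P0=3, P1=1, P2=0, P3=0, P4=3, P5=2) → (P0=6, P1=3, P2=3, P3=0, P4=3, P5=1)
step 6: fire δ:  (P0=6, P1=3, P2=3, P3=0, P4=3, P5=1) → (P0=6, P1=0, P2=2, P3=2, P4=6, P5=1)
step 7: fire β:  (P0=6, P1=0, P2=2, P3=2, P4=6, P5=1) → (P0=9, P1=2, P2=5, P3=2, P4=6, P5=0)

(P0=9, P1=2, P2=5, P3=2, P4=6, P5=0)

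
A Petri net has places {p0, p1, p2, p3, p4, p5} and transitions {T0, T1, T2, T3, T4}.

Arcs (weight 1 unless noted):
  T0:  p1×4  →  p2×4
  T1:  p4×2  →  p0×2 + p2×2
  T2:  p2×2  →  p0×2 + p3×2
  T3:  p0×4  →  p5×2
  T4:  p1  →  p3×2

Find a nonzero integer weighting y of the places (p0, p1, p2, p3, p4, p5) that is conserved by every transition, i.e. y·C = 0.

y = (p0:1, p1:2, p2:2, p3:1, p4:3, p5:2)

Incidence matrix C (rows=places, cols=transitions):
       T0   T1   T2   T3   T4
   p0   0    2    2   -4    0
   p1  -4    0    0    0   -1
   p2   4    2   -2    0    0
   p3   0    0    2    0    2
   p4   0   -2    0    0    0
   p5   0    0    0    2    0

Candidate y = [1, 2, 2, 1, 3, 2]; check y·C column-wise:
  col T0: 1·0 + 2·-4 + 2·4 + 1·0 + 3·0 + 2·0 = 0
  col T1: 1·2 + 2·0 + 2·2 + 1·0 + 3·-2 + 2·0 = 0
  col T2: 1·2 + 2·0 + 2·-2 + 1·2 + 3·0 + 2·0 = 0
  col T3: 1·-4 + 2·0 + 2·0 + 1·0 + 3·0 + 2·2 = 0
  col T4: 1·0 + 2·-1 + 2·0 + 1·2 + 3·0 + 2·0 = 0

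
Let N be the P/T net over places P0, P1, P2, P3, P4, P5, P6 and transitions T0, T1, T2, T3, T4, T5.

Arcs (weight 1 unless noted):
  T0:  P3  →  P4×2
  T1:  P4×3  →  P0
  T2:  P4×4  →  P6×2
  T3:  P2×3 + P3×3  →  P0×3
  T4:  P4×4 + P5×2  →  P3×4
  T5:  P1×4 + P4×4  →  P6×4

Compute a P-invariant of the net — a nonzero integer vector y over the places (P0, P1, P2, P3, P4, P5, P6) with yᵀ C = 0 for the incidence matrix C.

y = (P0:3, P1:1, P2:1, P3:2, P4:1, P5:2, P6:2)

Incidence matrix C (rows=places, cols=transitions):
       T0   T1   T2   T3   T4   T5
   P0   0    1    0    3    0    0
   P1   0    0    0    0    0   -4
   P2   0    0    0   -3    0    0
   P3  -1    0    0   -3    4    0
   P4   2   -3   -4    0   -4   -4
   P5   0    0    0    0   -2    0
   P6   0    0    2    0    0    4

Candidate y = [3, 1, 1, 2, 1, 2, 2]; check y·C column-wise:
  col T0: 3·0 + 1·0 + 1·0 + 2·-1 + 1·2 + 2·0 + 2·0 = 0
  col T1: 3·1 + 1·0 + 1·0 + 2·0 + 1·-3 + 2·0 + 2·0 = 0
  col T2: 3·0 + 1·0 + 1·0 + 2·0 + 1·-4 + 2·0 + 2·2 = 0
  col T3: 3·3 + 1·0 + 1·-3 + 2·-3 + 1·0 + 2·0 + 2·0 = 0
  col T4: 3·0 + 1·0 + 1·0 + 2·4 + 1·-4 + 2·-2 + 2·0 = 0
  col T5: 3·0 + 1·-4 + 1·0 + 2·0 + 1·-4 + 2·0 + 2·4 = 0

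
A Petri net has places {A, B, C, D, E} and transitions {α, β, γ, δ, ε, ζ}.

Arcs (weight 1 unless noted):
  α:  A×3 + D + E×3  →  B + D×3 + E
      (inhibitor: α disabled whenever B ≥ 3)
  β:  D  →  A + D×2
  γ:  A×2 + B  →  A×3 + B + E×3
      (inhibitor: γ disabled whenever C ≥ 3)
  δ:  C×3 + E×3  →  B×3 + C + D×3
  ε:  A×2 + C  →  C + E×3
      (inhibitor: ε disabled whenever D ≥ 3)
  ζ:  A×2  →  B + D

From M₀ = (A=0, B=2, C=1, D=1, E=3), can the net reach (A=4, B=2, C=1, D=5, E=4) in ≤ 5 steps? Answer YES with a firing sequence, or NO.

NO — not reachable within 5 firings

depth 0: 1 marking
depth 1: 2 markings reached so far
depth 2: 3 markings reached so far
depth 3: 6 markings reached so far
depth 4: 13 markings reached so far
depth 5: 23 markings reached so far
target is not among the 23 markings reachable within 5 steps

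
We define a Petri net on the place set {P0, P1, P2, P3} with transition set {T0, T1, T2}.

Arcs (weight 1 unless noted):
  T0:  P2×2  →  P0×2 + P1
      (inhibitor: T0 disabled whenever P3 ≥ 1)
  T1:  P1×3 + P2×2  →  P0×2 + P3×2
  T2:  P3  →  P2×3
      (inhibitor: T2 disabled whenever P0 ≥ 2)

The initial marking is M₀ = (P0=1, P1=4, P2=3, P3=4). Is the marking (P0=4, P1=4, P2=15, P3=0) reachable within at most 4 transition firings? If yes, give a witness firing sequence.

NO — not reachable within 4 firings

depth 0: 1 marking
depth 1: 3 markings reached so far
depth 2: 5 markings reached so far
depth 3: 7 markings reached so far
depth 4: 9 markings reached so far
target is not among the 9 markings reachable within 4 steps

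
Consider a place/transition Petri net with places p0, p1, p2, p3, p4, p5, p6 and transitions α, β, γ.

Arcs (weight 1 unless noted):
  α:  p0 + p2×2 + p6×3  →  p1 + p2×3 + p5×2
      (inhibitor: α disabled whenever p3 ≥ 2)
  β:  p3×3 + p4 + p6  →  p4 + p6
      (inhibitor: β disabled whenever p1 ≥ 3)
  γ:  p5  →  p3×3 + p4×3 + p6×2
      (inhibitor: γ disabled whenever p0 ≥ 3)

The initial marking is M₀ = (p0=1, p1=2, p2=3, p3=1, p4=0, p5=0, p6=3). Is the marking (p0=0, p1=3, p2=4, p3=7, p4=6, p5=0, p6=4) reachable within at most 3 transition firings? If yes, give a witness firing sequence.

step 1: fire α:  (p0=1, p1=2, p2=3, p3=1, p4=0, p5=0, p6=3) → (p0=0, p1=3, p2=4, p3=1, p4=0, p5=2, p6=0)
step 2: fire γ:  (p0=0, p1=3, p2=4, p3=1, p4=0, p5=2, p6=0) → (p0=0, p1=3, p2=4, p3=4, p4=3, p5=1, p6=2)
step 3: fire γ:  (p0=0, p1=3, p2=4, p3=4, p4=3, p5=1, p6=2) → (p0=0, p1=3, p2=4, p3=7, p4=6, p5=0, p6=4)

YES — reachable via ⟨α, γ, γ⟩ (3 firings)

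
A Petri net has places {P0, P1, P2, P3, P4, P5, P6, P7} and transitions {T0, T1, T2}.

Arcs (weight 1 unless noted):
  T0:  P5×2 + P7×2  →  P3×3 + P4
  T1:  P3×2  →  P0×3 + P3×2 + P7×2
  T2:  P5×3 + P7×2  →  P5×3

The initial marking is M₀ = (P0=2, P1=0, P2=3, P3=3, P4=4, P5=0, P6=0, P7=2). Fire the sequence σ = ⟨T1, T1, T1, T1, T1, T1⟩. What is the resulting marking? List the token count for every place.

(P0=20, P1=0, P2=3, P3=3, P4=4, P5=0, P6=0, P7=14)

step 1: fire T1:  (P0=2, P1=0, P2=3, P3=3, P4=4, P5=0, P6=0, P7=2) → (P0=5, P1=0, P2=3, P3=3, P4=4, P5=0, P6=0, P7=4)
step 2: fire T1:  (P0=5, P1=0, P2=3, P3=3, P4=4, P5=0, P6=0, P7=4) → (P0=8, P1=0, P2=3, P3=3, P4=4, P5=0, P6=0, P7=6)
step 3: fire T1:  (P0=8, P1=0, P2=3, P3=3, P4=4, P5=0, P6=0, P7=6) → (P0=11, P1=0, P2=3, P3=3, P4=4, P5=0, P6=0, P7=8)
step 4: fire T1:  (P0=11, P1=0, P2=3, P3=3, P4=4, P5=0, P6=0, P7=8) → (P0=14, P1=0, P2=3, P3=3, P4=4, P5=0, P6=0, P7=10)
step 5: fire T1:  (P0=14, P1=0, P2=3, P3=3, P4=4, P5=0, P6=0, P7=10) → (P0=17, P1=0, P2=3, P3=3, P4=4, P5=0, P6=0, P7=12)
step 6: fire T1:  (P0=17, P1=0, P2=3, P3=3, P4=4, P5=0, P6=0, P7=12) → (P0=20, P1=0, P2=3, P3=3, P4=4, P5=0, P6=0, P7=14)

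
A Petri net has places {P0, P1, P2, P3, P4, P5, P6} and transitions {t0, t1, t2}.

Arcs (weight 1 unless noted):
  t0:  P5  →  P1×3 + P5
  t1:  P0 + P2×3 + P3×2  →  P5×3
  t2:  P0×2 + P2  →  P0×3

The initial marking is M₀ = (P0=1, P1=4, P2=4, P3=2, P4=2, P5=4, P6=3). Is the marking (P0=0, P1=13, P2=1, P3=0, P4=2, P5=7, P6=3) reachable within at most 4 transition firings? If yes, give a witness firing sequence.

step 1: fire t0:  (P0=1, P1=4, P2=4, P3=2, P4=2, P5=4, P6=3) → (P0=1, P1=7, P2=4, P3=2, P4=2, P5=4, P6=3)
step 2: fire t0:  (P0=1, P1=7, P2=4, P3=2, P4=2, P5=4, P6=3) → (P0=1, P1=10, P2=4, P3=2, P4=2, P5=4, P6=3)
step 3: fire t0:  (P0=1, P1=10, P2=4, P3=2, P4=2, P5=4, P6=3) → (P0=1, P1=13, P2=4, P3=2, P4=2, P5=4, P6=3)
step 4: fire t1:  (P0=1, P1=13, P2=4, P3=2, P4=2, P5=4, P6=3) → (P0=0, P1=13, P2=1, P3=0, P4=2, P5=7, P6=3)

YES — reachable via ⟨t0, t0, t0, t1⟩ (4 firings)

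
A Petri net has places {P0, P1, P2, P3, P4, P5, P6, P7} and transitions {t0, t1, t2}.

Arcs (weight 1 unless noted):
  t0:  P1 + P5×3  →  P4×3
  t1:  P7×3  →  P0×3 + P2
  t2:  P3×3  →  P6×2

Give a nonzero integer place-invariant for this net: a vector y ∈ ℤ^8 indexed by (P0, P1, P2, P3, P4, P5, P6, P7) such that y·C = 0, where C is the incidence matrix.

y = (P0:1, P1:0, P2:-3, P3:0, P4:0, P5:0, P6:0, P7:0)

Incidence matrix C (rows=places, cols=transitions):
       t0   t1   t2
   P0   0    3    0
   P1  -1    0    0
   P2   0    1    0
   P3   0    0   -3
   P4   3    0    0
   P5  -3    0    0
   P6   0    0    2
   P7   0   -3    0

Candidate y = [1, 0, -3, 0, 0, 0, 0, 0]; check y·C column-wise:
  col t0: 1·0 + 0·-1 + -3·0 + 0·3 + 0·-3 = 0
  col t1: 1·3 + -3·1 + 0·-3 = 0
  col t2: 1·0 + -3·0 + 0·-3 + 0·2 = 0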